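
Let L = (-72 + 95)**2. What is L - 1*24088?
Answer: -23559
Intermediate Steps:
L = 529 (L = 23**2 = 529)
L - 1*24088 = 529 - 1*24088 = 529 - 24088 = -23559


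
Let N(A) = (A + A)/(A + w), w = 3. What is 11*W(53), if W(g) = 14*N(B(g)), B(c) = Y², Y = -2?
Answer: 176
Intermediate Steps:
B(c) = 4 (B(c) = (-2)² = 4)
N(A) = 2*A/(3 + A) (N(A) = (A + A)/(A + 3) = (2*A)/(3 + A) = 2*A/(3 + A))
W(g) = 16 (W(g) = 14*(2*4/(3 + 4)) = 14*(2*4/7) = 14*(2*4*(⅐)) = 14*(8/7) = 16)
11*W(53) = 11*16 = 176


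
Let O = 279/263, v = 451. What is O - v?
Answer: -118334/263 ≈ -449.94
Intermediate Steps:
O = 279/263 (O = 279*(1/263) = 279/263 ≈ 1.0608)
O - v = 279/263 - 1*451 = 279/263 - 451 = -118334/263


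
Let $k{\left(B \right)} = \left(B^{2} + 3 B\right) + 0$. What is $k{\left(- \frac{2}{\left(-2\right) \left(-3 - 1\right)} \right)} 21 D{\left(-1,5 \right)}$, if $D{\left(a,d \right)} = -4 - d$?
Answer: $\frac{2079}{16} \approx 129.94$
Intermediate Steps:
$k{\left(B \right)} = B^{2} + 3 B$
$k{\left(- \frac{2}{\left(-2\right) \left(-3 - 1\right)} \right)} 21 D{\left(-1,5 \right)} = - \frac{2}{\left(-2\right) \left(-3 - 1\right)} \left(3 - \frac{2}{\left(-2\right) \left(-3 - 1\right)}\right) 21 \left(-4 - 5\right) = - \frac{2}{\left(-2\right) \left(-4\right)} \left(3 - \frac{2}{\left(-2\right) \left(-4\right)}\right) 21 \left(-4 - 5\right) = - \frac{2}{8} \left(3 - \frac{2}{8}\right) 21 \left(-9\right) = \left(-2\right) \frac{1}{8} \left(3 - \frac{1}{4}\right) 21 \left(-9\right) = - \frac{3 - \frac{1}{4}}{4} \cdot 21 \left(-9\right) = \left(- \frac{1}{4}\right) \frac{11}{4} \cdot 21 \left(-9\right) = \left(- \frac{11}{16}\right) 21 \left(-9\right) = \left(- \frac{231}{16}\right) \left(-9\right) = \frac{2079}{16}$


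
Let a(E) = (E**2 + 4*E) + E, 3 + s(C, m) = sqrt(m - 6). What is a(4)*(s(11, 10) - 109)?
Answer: -3960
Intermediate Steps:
s(C, m) = -3 + sqrt(-6 + m) (s(C, m) = -3 + sqrt(m - 6) = -3 + sqrt(-6 + m))
a(E) = E**2 + 5*E
a(4)*(s(11, 10) - 109) = (4*(5 + 4))*((-3 + sqrt(-6 + 10)) - 109) = (4*9)*((-3 + sqrt(4)) - 109) = 36*((-3 + 2) - 109) = 36*(-1 - 109) = 36*(-110) = -3960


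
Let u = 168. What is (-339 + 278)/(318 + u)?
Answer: -61/486 ≈ -0.12551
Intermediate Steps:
(-339 + 278)/(318 + u) = (-339 + 278)/(318 + 168) = -61/486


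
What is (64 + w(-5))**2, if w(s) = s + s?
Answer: 2916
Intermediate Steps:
w(s) = 2*s
(64 + w(-5))**2 = (64 + 2*(-5))**2 = (64 - 10)**2 = 54**2 = 2916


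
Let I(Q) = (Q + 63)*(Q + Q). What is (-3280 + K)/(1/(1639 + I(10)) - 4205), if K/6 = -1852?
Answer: 22300404/6515647 ≈ 3.4226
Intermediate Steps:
K = -11112 (K = 6*(-1852) = -11112)
I(Q) = 2*Q*(63 + Q) (I(Q) = (63 + Q)*(2*Q) = 2*Q*(63 + Q))
(-3280 + K)/(1/(1639 + I(10)) - 4205) = (-3280 - 11112)/(1/(1639 + 2*10*(63 + 10)) - 4205) = -14392/(1/(1639 + 2*10*73) - 4205) = -14392/(1/(1639 + 1460) - 4205) = -14392/(1/3099 - 4205) = -14392/(-13031294/3099) = -14392*(-3099/13031294) = 22300404/6515647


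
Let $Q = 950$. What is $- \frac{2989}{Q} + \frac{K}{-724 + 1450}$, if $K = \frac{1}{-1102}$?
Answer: $- \frac{62930431}{20001300} \approx -3.1463$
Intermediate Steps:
$K = - \frac{1}{1102} \approx -0.00090744$
$- \frac{2989}{Q} + \frac{K}{-724 + 1450} = - \frac{2989}{950} - \frac{1}{1102 \left(-724 + 1450\right)} = \left(-2989\right) \frac{1}{950} - \frac{1}{1102 \cdot 726} = - \frac{2989}{950} - \frac{1}{800052} = - \frac{62930431}{20001300}$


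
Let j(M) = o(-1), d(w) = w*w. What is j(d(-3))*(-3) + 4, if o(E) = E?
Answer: 7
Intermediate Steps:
d(w) = w²
j(M) = -1
j(d(-3))*(-3) + 4 = -1*(-3) + 4 = 3 + 4 = 7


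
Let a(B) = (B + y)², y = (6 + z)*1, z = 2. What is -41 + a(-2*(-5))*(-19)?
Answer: -6197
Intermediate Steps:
y = 8 (y = (6 + 2)*1 = 8*1 = 8)
a(B) = (8 + B)² (a(B) = (B + 8)² = (8 + B)²)
-41 + a(-2*(-5))*(-19) = -41 + (8 - 2*(-5))²*(-19) = -41 + (8 + 10)²*(-19) = -41 + 18²*(-19) = -41 + 324*(-19) = -41 - 6156 = -6197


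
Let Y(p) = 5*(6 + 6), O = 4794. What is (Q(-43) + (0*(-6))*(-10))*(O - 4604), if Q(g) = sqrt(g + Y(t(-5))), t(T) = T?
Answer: 190*sqrt(17) ≈ 783.39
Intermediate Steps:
Y(p) = 60 (Y(p) = 5*12 = 60)
Q(g) = sqrt(60 + g) (Q(g) = sqrt(g + 60) = sqrt(60 + g))
(Q(-43) + (0*(-6))*(-10))*(O - 4604) = (sqrt(60 - 43) + (0*(-6))*(-10))*(4794 - 4604) = (sqrt(17) + 0*(-10))*190 = (sqrt(17) + 0)*190 = sqrt(17)*190 = 190*sqrt(17)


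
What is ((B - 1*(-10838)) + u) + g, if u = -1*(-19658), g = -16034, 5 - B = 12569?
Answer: 1898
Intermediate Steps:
B = -12564 (B = 5 - 1*12569 = 5 - 12569 = -12564)
u = 19658
((B - 1*(-10838)) + u) + g = ((-12564 - 1*(-10838)) + 19658) - 16034 = ((-12564 + 10838) + 19658) - 16034 = (-1726 + 19658) - 16034 = 17932 - 16034 = 1898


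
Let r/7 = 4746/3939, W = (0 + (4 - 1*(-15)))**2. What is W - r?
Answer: 462919/1313 ≈ 352.57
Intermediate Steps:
W = 361 (W = (0 + (4 + 15))**2 = (0 + 19)**2 = 19**2 = 361)
r = 11074/1313 (r = 7*(4746/3939) = 7*(4746*(1/3939)) = 7*(1582/1313) = 11074/1313 ≈ 8.4341)
W - r = 361 - 1*11074/1313 = 361 - 11074/1313 = 462919/1313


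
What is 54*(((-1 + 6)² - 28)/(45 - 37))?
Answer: -81/4 ≈ -20.250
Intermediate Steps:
54*(((-1 + 6)² - 28)/(45 - 37)) = 54*((5² - 28)/8) = 54*((25 - 28)*(⅛)) = 54*(-3*⅛) = 54*(-3/8) = -81/4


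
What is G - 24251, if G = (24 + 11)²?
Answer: -23026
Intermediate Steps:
G = 1225 (G = 35² = 1225)
G - 24251 = 1225 - 24251 = -23026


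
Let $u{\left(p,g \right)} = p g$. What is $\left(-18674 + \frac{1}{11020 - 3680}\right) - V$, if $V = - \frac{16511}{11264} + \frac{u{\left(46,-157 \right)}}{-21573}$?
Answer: $- \frac{756933305361317}{40536529920} \approx -18673.0$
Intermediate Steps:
$u{\left(p,g \right)} = g p$
$V = - \frac{24985745}{22090752}$ ($V = - \frac{16511}{11264} + \frac{\left(-157\right) 46}{-21573} = \left(-16511\right) \frac{1}{11264} - - \frac{7222}{21573} = - \frac{1501}{1024} + \frac{7222}{21573} = - \frac{24985745}{22090752} \approx -1.1311$)
$\left(-18674 + \frac{1}{11020 - 3680}\right) - V = \left(-18674 + \frac{1}{11020 - 3680}\right) - - \frac{24985745}{22090752} = \left(-18674 + \frac{1}{7340}\right) + \frac{24985745}{22090752} = - \frac{137067159}{7340} + \frac{24985745}{22090752} = - \frac{756933305361317}{40536529920}$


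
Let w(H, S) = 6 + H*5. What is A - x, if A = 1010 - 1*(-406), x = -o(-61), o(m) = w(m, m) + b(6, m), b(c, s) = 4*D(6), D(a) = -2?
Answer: 1109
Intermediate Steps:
w(H, S) = 6 + 5*H
b(c, s) = -8 (b(c, s) = 4*(-2) = -8)
o(m) = -2 + 5*m (o(m) = (6 + 5*m) - 8 = -2 + 5*m)
x = 307 (x = -(-2 + 5*(-61)) = -(-2 - 305) = -1*(-307) = 307)
A = 1416 (A = 1010 + 406 = 1416)
A - x = 1416 - 1*307 = 1416 - 307 = 1109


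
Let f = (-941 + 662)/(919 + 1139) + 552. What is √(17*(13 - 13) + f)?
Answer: √5300106/98 ≈ 23.492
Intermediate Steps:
f = 378579/686 (f = -279/2058 + 552 = -279*1/2058 + 552 = -93/686 + 552 = 378579/686 ≈ 551.86)
√(17*(13 - 13) + f) = √(17*(13 - 13) + 378579/686) = √(17*0 + 378579/686) = √(0 + 378579/686) = √(378579/686) = √5300106/98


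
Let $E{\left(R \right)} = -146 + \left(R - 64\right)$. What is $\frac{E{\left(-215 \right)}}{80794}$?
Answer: $- \frac{425}{80794} \approx -0.0052603$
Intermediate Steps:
$E{\left(R \right)} = -210 + R$ ($E{\left(R \right)} = -146 + \left(R - 64\right) = -146 + \left(-64 + R\right) = -210 + R$)
$\frac{E{\left(-215 \right)}}{80794} = \frac{-210 - 215}{80794} = \left(-425\right) \frac{1}{80794} = - \frac{425}{80794}$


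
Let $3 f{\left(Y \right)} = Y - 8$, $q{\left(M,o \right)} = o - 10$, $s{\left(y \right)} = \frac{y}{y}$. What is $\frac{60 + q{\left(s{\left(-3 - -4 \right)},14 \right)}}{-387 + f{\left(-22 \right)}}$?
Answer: $- \frac{64}{397} \approx -0.16121$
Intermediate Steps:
$s{\left(y \right)} = 1$
$q{\left(M,o \right)} = -10 + o$
$f{\left(Y \right)} = - \frac{8}{3} + \frac{Y}{3}$ ($f{\left(Y \right)} = \frac{Y - 8}{3} = \frac{-8 + Y}{3} = - \frac{8}{3} + \frac{Y}{3}$)
$\frac{60 + q{\left(s{\left(-3 - -4 \right)},14 \right)}}{-387 + f{\left(-22 \right)}} = \frac{60 + \left(-10 + 14\right)}{-387 + \left(- \frac{8}{3} + \frac{1}{3} \left(-22\right)\right)} = \frac{60 + 4}{-387 - 10} = \frac{64}{-387 - 10} = \frac{64}{-397} = 64 \left(- \frac{1}{397}\right) = - \frac{64}{397}$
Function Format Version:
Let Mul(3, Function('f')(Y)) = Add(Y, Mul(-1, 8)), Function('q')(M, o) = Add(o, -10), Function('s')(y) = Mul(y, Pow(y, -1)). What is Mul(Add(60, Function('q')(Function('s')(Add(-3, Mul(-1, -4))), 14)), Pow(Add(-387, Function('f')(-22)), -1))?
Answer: Rational(-64, 397) ≈ -0.16121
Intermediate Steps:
Function('s')(y) = 1
Function('q')(M, o) = Add(-10, o)
Function('f')(Y) = Add(Rational(-8, 3), Mul(Rational(1, 3), Y)) (Function('f')(Y) = Mul(Rational(1, 3), Add(Y, Mul(-1, 8))) = Mul(Rational(1, 3), Add(Y, -8)) = Mul(Rational(1, 3), Add(-8, Y)) = Add(Rational(-8, 3), Mul(Rational(1, 3), Y)))
Mul(Add(60, Function('q')(Function('s')(Add(-3, Mul(-1, -4))), 14)), Pow(Add(-387, Function('f')(-22)), -1)) = Mul(Add(60, Add(-10, 14)), Pow(Add(-387, Add(Rational(-8, 3), Mul(Rational(1, 3), -22))), -1)) = Mul(Add(60, 4), Pow(Add(-387, Add(Rational(-8, 3), Rational(-22, 3))), -1)) = Mul(64, Pow(Add(-387, -10), -1)) = Mul(64, Pow(-397, -1)) = Mul(64, Rational(-1, 397)) = Rational(-64, 397)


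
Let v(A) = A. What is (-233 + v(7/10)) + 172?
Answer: -603/10 ≈ -60.300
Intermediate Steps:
(-233 + v(7/10)) + 172 = (-233 + 7/10) + 172 = -2323/10 + 172 = -603/10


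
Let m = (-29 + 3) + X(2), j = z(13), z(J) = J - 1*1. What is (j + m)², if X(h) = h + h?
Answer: 100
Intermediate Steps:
z(J) = -1 + J (z(J) = J - 1 = -1 + J)
j = 12 (j = -1 + 13 = 12)
X(h) = 2*h
m = -22 (m = (-29 + 3) + 2*2 = -26 + 4 = -22)
(j + m)² = (12 - 22)² = (-10)² = 100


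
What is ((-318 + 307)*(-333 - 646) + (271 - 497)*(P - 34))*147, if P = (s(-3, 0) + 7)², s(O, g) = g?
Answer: 1084713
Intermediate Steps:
P = 49 (P = (0 + 7)² = 7² = 49)
((-318 + 307)*(-333 - 646) + (271 - 497)*(P - 34))*147 = ((-318 + 307)*(-333 - 646) + (271 - 497)*(49 - 34))*147 = (-11*(-979) - 226*15)*147 = (10769 - 3390)*147 = 7379*147 = 1084713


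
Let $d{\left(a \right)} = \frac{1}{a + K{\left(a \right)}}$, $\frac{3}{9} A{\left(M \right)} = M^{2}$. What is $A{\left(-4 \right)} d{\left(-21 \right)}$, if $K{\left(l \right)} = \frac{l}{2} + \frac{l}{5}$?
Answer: $- \frac{160}{119} \approx -1.3445$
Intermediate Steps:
$K{\left(l \right)} = \frac{7 l}{10}$ ($K{\left(l \right)} = l \frac{1}{2} + l \frac{1}{5} = \frac{l}{2} + \frac{l}{5} = \frac{7 l}{10}$)
$A{\left(M \right)} = 3 M^{2}$
$d{\left(a \right)} = \frac{10}{17 a}$ ($d{\left(a \right)} = \frac{1}{a + \frac{7 a}{10}} = \frac{1}{\frac{17}{10} a} = \frac{10}{17 a}$)
$A{\left(-4 \right)} d{\left(-21 \right)} = 3 \left(-4\right)^{2} \frac{10}{17 \left(-21\right)} = 3 \cdot 16 \cdot \frac{10}{17} \left(- \frac{1}{21}\right) = 48 \left(- \frac{10}{357}\right) = - \frac{160}{119}$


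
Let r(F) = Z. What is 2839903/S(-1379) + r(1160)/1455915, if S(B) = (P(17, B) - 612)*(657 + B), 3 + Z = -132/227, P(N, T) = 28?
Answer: 312855627202597/46450529359280 ≈ 6.7352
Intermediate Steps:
Z = -813/227 (Z = -3 - 132/227 = -813/227 ≈ -3.5815)
r(F) = -813/227
S(B) = -383688 - 584*B (S(B) = (28 - 612)*(657 + B) = -584*(657 + B) = -383688 - 584*B)
2839903/S(-1379) + r(1160)/1455915 = 2839903/(-383688 - 584*(-1379)) - 813/227/1455915 = 2839903/(-383688 + 805336) - 813/227*1/1455915 = 2839903/421648 - 271/110164235 = 312855627202597/46450529359280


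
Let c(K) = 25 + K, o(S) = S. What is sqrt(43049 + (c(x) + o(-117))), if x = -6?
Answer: sqrt(42951) ≈ 207.25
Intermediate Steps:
sqrt(43049 + (c(x) + o(-117))) = sqrt(43049 + ((25 - 6) - 117)) = sqrt(43049 + (19 - 117)) = sqrt(43049 - 98) = sqrt(42951)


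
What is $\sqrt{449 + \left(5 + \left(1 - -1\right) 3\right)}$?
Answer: $2 \sqrt{115} \approx 21.448$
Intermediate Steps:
$\sqrt{449 + \left(5 + \left(1 - -1\right) 3\right)} = \sqrt{449 + \left(5 + \left(1 + 1\right) 3\right)} = \sqrt{449 + \left(5 + 2 \cdot 3\right)} = \sqrt{449 + \left(5 + 6\right)} = \sqrt{449 + 11} = \sqrt{460} = 2 \sqrt{115}$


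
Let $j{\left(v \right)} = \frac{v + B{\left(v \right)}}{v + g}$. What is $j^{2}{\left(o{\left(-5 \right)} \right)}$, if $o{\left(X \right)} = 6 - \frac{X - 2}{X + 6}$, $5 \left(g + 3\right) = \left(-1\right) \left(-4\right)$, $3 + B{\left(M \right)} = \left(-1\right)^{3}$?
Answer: $\frac{25}{36} \approx 0.69444$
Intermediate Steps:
$B{\left(M \right)} = -4$ ($B{\left(M \right)} = -3 + \left(-1\right)^{3} = -3 - 1 = -4$)
$g = - \frac{11}{5}$ ($g = -3 + \frac{\left(-1\right) \left(-4\right)}{5} = -3 + \frac{1}{5} \cdot 4 = -3 + \frac{4}{5} = - \frac{11}{5} \approx -2.2$)
$o{\left(X \right)} = 6 - \frac{-2 + X}{6 + X}$
$j{\left(v \right)} = \frac{-4 + v}{- \frac{11}{5} + v}$ ($j{\left(v \right)} = \frac{v - 4}{v - \frac{11}{5}} = \frac{-4 + v}{- \frac{11}{5} + v}$)
$j^{2}{\left(o{\left(-5 \right)} \right)} = \left(\frac{5 \left(-4 + \frac{38 + 5 \left(-5\right)}{6 - 5}\right)}{-11 + 5 \frac{38 + 5 \left(-5\right)}{6 - 5}}\right)^{2} = \left(\frac{5 \left(-4 + \frac{38 - 25}{1}\right)}{-11 + 5 \frac{38 - 25}{1}}\right)^{2} = \left(\frac{5 \left(-4 + 1 \cdot 13\right)}{-11 + 5 \cdot 1 \cdot 13}\right)^{2} = \left(\frac{5 \left(-4 + 13\right)}{-11 + 5 \cdot 13}\right)^{2} = \left(5 \frac{1}{-11 + 65} \cdot 9\right)^{2} = \left(5 \cdot \frac{1}{54} \cdot 9\right)^{2} = \left(\frac{5}{6}\right)^{2} = \frac{25}{36}$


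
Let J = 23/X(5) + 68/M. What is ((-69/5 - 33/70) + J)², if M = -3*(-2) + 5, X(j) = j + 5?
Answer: 4968441/148225 ≈ 33.520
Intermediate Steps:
X(j) = 5 + j
M = 11 (M = 6 + 5 = 11)
J = 933/110 (J = 23/(5 + 5) + 68/11 = 23/10 + 68*(1/11) = 23*(⅒) + 68/11 = 23/10 + 68/11 = 933/110 ≈ 8.4818)
((-69/5 - 33/70) + J)² = ((-69/5 - 33/70) + 933/110)² = (-999/70 + 933/110)² = (-2229/385)² = 4968441/148225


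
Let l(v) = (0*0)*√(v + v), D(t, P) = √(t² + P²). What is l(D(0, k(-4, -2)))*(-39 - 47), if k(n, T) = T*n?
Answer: 0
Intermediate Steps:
D(t, P) = √(P² + t²)
l(v) = 0 (l(v) = 0*√(2*v) = 0*(√2*√v) = 0)
l(D(0, k(-4, -2)))*(-39 - 47) = 0*(-39 - 47) = 0*(-86) = 0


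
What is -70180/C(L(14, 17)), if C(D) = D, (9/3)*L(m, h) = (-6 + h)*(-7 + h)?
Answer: -1914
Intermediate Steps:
L(m, h) = (-7 + h)*(-6 + h)/3 (L(m, h) = ((-6 + h)*(-7 + h))/3 = ((-7 + h)*(-6 + h))/3 = (-7 + h)*(-6 + h)/3)
-70180/C(L(14, 17)) = -70180/(14 - 13/3*17 + (⅓)*17²) = -70180/(14 - 221/3 + (⅓)*289) = -70180/(14 - 221/3 + 289/3) = -70180/110/3 = -70180*3/110 = -1914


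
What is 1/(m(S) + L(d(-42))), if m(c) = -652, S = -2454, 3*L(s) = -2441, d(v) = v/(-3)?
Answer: -3/4397 ≈ -0.00068228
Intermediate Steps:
d(v) = -v/3 (d(v) = v*(-1/3) = -v/3)
L(s) = -2441/3 (L(s) = (1/3)*(-2441) = -2441/3)
1/(m(S) + L(d(-42))) = 1/(-652 - 2441/3) = 1/(-4397/3) = -3/4397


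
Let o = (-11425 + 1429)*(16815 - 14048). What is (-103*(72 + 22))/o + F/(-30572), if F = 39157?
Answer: -270686200555/211397217276 ≈ -1.2805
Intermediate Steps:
o = -27658932 (o = -9996*2767 = -27658932)
(-103*(72 + 22))/o + F/(-30572) = -103*(72 + 22)/(-27658932) + 39157/(-30572) = -103*94*(-1/27658932) + 39157*(-1/30572) = -9682*(-1/27658932) - 39157/30572 = 4841/13829466 - 39157/30572 = -270686200555/211397217276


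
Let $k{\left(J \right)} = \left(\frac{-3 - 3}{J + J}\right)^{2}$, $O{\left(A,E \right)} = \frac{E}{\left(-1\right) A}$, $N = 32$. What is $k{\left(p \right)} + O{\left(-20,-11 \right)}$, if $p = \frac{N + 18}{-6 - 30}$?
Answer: $\frac{10289}{2500} \approx 4.1156$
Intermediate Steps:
$O{\left(A,E \right)} = - \frac{E}{A}$ ($O{\left(A,E \right)} = E \left(- \frac{1}{A}\right) = - \frac{E}{A}$)
$p = - \frac{25}{18}$ ($p = \frac{32 + 18}{-6 - 30} = \frac{50}{-36} = 50 \left(- \frac{1}{36}\right) = - \frac{25}{18} \approx -1.3889$)
$k{\left(J \right)} = \frac{9}{J^{2}}$ ($k{\left(J \right)} = \left(- \frac{6}{2 J}\right)^{2} = \left(- 6 \frac{1}{2 J}\right)^{2} = \left(- \frac{3}{J}\right)^{2} = \frac{9}{J^{2}}$)
$k{\left(p \right)} + O{\left(-20,-11 \right)} = \frac{9}{\frac{625}{324}} - - \frac{11}{-20} = 9 \cdot \frac{324}{625} - \left(-11\right) \left(- \frac{1}{20}\right) = \frac{2916}{625} - \frac{11}{20} = \frac{10289}{2500}$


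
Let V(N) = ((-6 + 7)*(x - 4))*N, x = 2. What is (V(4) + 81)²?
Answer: 5329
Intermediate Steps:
V(N) = -2*N (V(N) = ((-6 + 7)*(2 - 4))*N = (1*(-2))*N = -2*N)
(V(4) + 81)² = (-2*4 + 81)² = (-8 + 81)² = 73² = 5329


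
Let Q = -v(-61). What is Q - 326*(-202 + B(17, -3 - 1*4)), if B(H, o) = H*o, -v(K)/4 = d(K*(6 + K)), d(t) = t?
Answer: 118066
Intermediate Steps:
v(K) = -4*K*(6 + K)
Q = 13420 (Q = -(-4)*(-61)*(6 - 61) = -(-4)*(-61)*(-55) = -1*(-13420) = 13420)
Q - 326*(-202 + B(17, -3 - 1*4)) = 13420 - 326*(-202 + 17*(-3 - 1*4)) = 13420 - 326*(-202 + 17*(-3 - 4)) = 13420 - 326*(-202 + 17*(-7)) = 13420 - 326*(-202 - 119) = 13420 - 326*(-321) = 13420 + 104646 = 118066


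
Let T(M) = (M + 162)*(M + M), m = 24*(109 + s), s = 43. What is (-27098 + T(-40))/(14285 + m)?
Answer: -36858/17933 ≈ -2.0553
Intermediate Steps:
m = 3648 (m = 24*(109 + 43) = 24*152 = 3648)
T(M) = 2*M*(162 + M) (T(M) = (162 + M)*(2*M) = 2*M*(162 + M))
(-27098 + T(-40))/(14285 + m) = (-27098 + 2*(-40)*(162 - 40))/(14285 + 3648) = (-27098 + 2*(-40)*122)/17933 = (-27098 - 9760)*(1/17933) = -36858*1/17933 = -36858/17933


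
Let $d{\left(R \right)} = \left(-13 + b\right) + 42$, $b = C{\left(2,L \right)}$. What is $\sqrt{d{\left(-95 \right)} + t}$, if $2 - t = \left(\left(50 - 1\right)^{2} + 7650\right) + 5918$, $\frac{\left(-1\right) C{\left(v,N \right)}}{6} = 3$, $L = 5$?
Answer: $2 i \sqrt{3989} \approx 126.32 i$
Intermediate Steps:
$C{\left(v,N \right)} = -18$ ($C{\left(v,N \right)} = \left(-6\right) 3 = -18$)
$b = -18$
$d{\left(R \right)} = 11$ ($d{\left(R \right)} = \left(-13 - 18\right) + 42 = -31 + 42 = 11$)
$t = -15967$ ($t = 2 - \left(\left(\left(50 - 1\right)^{2} + 7650\right) + 5918\right) = 2 - \left(\left(49^{2} + 7650\right) + 5918\right) = 2 - \left(\left(2401 + 7650\right) + 5918\right) = 2 - \left(10051 + 5918\right) = 2 - 15969 = -15967$)
$\sqrt{d{\left(-95 \right)} + t} = \sqrt{11 - 15967} = \sqrt{-15956} = 2 i \sqrt{3989}$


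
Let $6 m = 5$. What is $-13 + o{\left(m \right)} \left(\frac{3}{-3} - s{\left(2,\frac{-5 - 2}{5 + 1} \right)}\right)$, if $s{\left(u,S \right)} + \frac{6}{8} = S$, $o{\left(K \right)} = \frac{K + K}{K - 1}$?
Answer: $- \frac{133}{6} \approx -22.167$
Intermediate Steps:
$m = \frac{5}{6}$ ($m = \frac{1}{6} \cdot 5 = \frac{5}{6} \approx 0.83333$)
$o{\left(K \right)} = \frac{2 K}{-1 + K}$
$s{\left(u,S \right)} = - \frac{3}{4} + S$
$-13 + o{\left(m \right)} \left(\frac{3}{-3} - s{\left(2,\frac{-5 - 2}{5 + 1} \right)}\right) = -13 + 2 \cdot \frac{5}{6} \frac{1}{-1 + \frac{5}{6}} \left(\frac{3}{-3} - \left(- \frac{3}{4} + \frac{-5 - 2}{5 + 1}\right)\right) = -13 + 2 \cdot \frac{5}{6} \frac{1}{- \frac{1}{6}} \left(3 \left(- \frac{1}{3}\right) - \left(- \frac{3}{4} - \frac{7}{6}\right)\right) = -13 + 2 \cdot \frac{5}{6} \left(-6\right) \left(-1 - \left(- \frac{3}{4} - \frac{7}{6}\right)\right) = -13 - 10 \left(-1 - \left(- \frac{3}{4} - \frac{7}{6}\right)\right) = -13 - 10 \left(-1 - - \frac{23}{12}\right) = -13 - 10 \left(-1 + \frac{23}{12}\right) = -13 - \frac{55}{6} = - \frac{133}{6}$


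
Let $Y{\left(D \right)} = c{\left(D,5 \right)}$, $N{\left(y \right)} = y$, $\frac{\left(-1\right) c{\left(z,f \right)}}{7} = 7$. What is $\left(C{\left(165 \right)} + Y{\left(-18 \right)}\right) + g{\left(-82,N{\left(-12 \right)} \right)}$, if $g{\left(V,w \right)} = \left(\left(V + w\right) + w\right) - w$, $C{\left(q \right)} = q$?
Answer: $22$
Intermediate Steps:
$c{\left(z,f \right)} = -49$ ($c{\left(z,f \right)} = \left(-7\right) 7 = -49$)
$Y{\left(D \right)} = -49$
$g{\left(V,w \right)} = V + w$ ($g{\left(V,w \right)} = \left(V + 2 w\right) - w = V + w$)
$\left(C{\left(165 \right)} + Y{\left(-18 \right)}\right) + g{\left(-82,N{\left(-12 \right)} \right)} = \left(165 - 49\right) - 94 = 116 - 94 = 22$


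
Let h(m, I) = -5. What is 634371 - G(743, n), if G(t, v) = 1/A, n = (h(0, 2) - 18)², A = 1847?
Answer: 1171683236/1847 ≈ 6.3437e+5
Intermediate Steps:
n = 529 (n = (-5 - 18)² = (-23)² = 529)
G(t, v) = 1/1847
634371 - G(743, n) = 634371 - 1*1/1847 = 634371 - 1/1847 = 1171683236/1847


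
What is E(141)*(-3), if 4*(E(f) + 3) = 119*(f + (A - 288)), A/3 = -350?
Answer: 427365/4 ≈ 1.0684e+5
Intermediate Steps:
A = -1050 (A = 3*(-350) = -1050)
E(f) = -79617/2 + 119*f/4 (E(f) = -3 + (119*(f + (-1050 - 288)))/4 = -3 + (119*(f - 1338))/4 = -3 + (119*(-1338 + f))/4 = -3 + (-159222 + 119*f)/4 = -3 + (-79611/2 + 119*f/4) = -79617/2 + 119*f/4)
E(141)*(-3) = (-79617/2 + (119/4)*141)*(-3) = (-79617/2 + 16779/4)*(-3) = -142455/4*(-3) = 427365/4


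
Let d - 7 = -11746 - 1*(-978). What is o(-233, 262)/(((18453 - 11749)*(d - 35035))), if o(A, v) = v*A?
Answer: 30523/153508192 ≈ 0.00019884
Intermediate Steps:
o(A, v) = A*v
d = -10761 (d = 7 + (-11746 - 1*(-978)) = 7 + (-11746 + 978) = 7 - 10768 = -10761)
o(-233, 262)/(((18453 - 11749)*(d - 35035))) = (-233*262)/(((18453 - 11749)*(-10761 - 35035))) = -61046/(6704*(-45796)) = -61046/(-307016384) = -61046*(-1/307016384) = 30523/153508192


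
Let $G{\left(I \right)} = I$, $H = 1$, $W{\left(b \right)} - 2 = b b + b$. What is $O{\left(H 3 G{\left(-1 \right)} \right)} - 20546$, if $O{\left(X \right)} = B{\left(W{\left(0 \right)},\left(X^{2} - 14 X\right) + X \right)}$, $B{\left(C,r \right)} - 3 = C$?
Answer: $-20541$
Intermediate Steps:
$W{\left(b \right)} = 2 + b + b^{2}$ ($W{\left(b \right)} = 2 + \left(b b + b\right) = 2 + \left(b^{2} + b\right) = 2 + \left(b + b^{2}\right) = 2 + b + b^{2}$)
$B{\left(C,r \right)} = 3 + C$
$O{\left(X \right)} = 5$ ($O{\left(X \right)} = 3 + \left(2 + 0 + 0^{2}\right) = 3 + \left(2 + 0 + 0\right) = 3 + 2 = 5$)
$O{\left(H 3 G{\left(-1 \right)} \right)} - 20546 = 5 - 20546 = -20541$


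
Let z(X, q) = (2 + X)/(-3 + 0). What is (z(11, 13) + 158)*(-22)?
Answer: -10142/3 ≈ -3380.7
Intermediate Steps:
z(X, q) = -2/3 - X/3 (z(X, q) = (2 + X)/(-3) = (2 + X)*(-1/3) = -2/3 - X/3)
(z(11, 13) + 158)*(-22) = ((-2/3 - 1/3*11) + 158)*(-22) = ((-2/3 - 11/3) + 158)*(-22) = (-13/3 + 158)*(-22) = (461/3)*(-22) = -10142/3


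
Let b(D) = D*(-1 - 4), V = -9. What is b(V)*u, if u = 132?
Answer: 5940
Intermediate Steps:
b(D) = -5*D (b(D) = D*(-5) = -5*D)
b(V)*u = -5*(-9)*132 = 45*132 = 5940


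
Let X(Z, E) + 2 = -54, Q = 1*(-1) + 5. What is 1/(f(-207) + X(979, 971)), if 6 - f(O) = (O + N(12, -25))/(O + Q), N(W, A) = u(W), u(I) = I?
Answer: -203/10345 ≈ -0.019623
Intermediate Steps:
N(W, A) = W
Q = 4 (Q = -1 + 5 = 4)
X(Z, E) = -56 (X(Z, E) = -2 - 54 = -56)
f(O) = 6 - (12 + O)/(4 + O) (f(O) = 6 - (O + 12)/(O + 4) = 6 - (12 + O)/(4 + O))
1/(f(-207) + X(979, 971)) = 1/((12 + 5*(-207))/(4 - 207) - 56) = 1/((12 - 1035)/(-203) - 56) = 1/(-1/203*(-1023) - 56) = 1/(1023/203 - 56) = 1/(-10345/203) = -203/10345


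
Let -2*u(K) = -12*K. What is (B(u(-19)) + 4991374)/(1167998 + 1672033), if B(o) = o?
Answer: 4991260/2840031 ≈ 1.7575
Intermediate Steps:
u(K) = 6*K (u(K) = -(-6)*K = 6*K)
(B(u(-19)) + 4991374)/(1167998 + 1672033) = (6*(-19) + 4991374)/(1167998 + 1672033) = (-114 + 4991374)/2840031 = 4991260*(1/2840031) = 4991260/2840031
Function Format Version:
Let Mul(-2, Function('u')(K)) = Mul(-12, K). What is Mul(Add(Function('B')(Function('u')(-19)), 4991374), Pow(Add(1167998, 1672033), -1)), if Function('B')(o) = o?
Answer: Rational(4991260, 2840031) ≈ 1.7575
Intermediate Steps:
Function('u')(K) = Mul(6, K) (Function('u')(K) = Mul(Rational(-1, 2), Mul(-12, K)) = Mul(6, K))
Mul(Add(Function('B')(Function('u')(-19)), 4991374), Pow(Add(1167998, 1672033), -1)) = Mul(Add(Mul(6, -19), 4991374), Pow(Add(1167998, 1672033), -1)) = Mul(Add(-114, 4991374), Pow(2840031, -1)) = Mul(4991260, Rational(1, 2840031)) = Rational(4991260, 2840031)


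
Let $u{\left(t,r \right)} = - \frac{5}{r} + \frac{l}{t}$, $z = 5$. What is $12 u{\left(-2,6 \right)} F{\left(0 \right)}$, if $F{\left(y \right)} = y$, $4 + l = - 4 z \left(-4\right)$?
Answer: $0$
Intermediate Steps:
$l = 76$ ($l = -4 + \left(-4\right) 5 \left(-4\right) = -4 - -80 = -4 + 80 = 76$)
$u{\left(t,r \right)} = - \frac{5}{r} + \frac{76}{t}$
$12 u{\left(-2,6 \right)} F{\left(0 \right)} = 12 \left(- \frac{5}{6} + \frac{76}{-2}\right) 0 = 12 \left(\left(-5\right) \frac{1}{6} + 76 \left(- \frac{1}{2}\right)\right) 0 = 12 \left(- \frac{5}{6} - 38\right) 0 = 12 \left(- \frac{233}{6}\right) 0 = \left(-466\right) 0 = 0$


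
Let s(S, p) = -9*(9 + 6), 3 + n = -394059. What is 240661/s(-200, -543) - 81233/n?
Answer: -31608129509/17732790 ≈ -1782.5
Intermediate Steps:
n = -394062 (n = -3 - 394059 = -394062)
s(S, p) = -135 (s(S, p) = -9*15 = -135)
240661/s(-200, -543) - 81233/n = 240661/(-135) - 81233/(-394062) = 240661*(-1/135) - 81233*(-1/394062) = -240661/135 + 81233/394062 = -31608129509/17732790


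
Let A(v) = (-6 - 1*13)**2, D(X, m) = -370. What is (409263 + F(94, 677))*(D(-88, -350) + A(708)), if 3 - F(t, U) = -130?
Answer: -3684564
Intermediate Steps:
F(t, U) = 133 (F(t, U) = 3 - 1*(-130) = 3 + 130 = 133)
A(v) = 361 (A(v) = (-6 - 13)**2 = (-19)**2 = 361)
(409263 + F(94, 677))*(D(-88, -350) + A(708)) = (409263 + 133)*(-370 + 361) = 409396*(-9) = -3684564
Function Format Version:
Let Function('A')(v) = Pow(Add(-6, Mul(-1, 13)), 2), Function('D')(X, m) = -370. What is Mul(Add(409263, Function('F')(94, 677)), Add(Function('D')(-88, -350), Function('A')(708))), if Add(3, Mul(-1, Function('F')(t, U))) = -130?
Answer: -3684564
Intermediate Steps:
Function('F')(t, U) = 133 (Function('F')(t, U) = Add(3, Mul(-1, -130)) = Add(3, 130) = 133)
Function('A')(v) = 361 (Function('A')(v) = Pow(Add(-6, -13), 2) = Pow(-19, 2) = 361)
Mul(Add(409263, Function('F')(94, 677)), Add(Function('D')(-88, -350), Function('A')(708))) = Mul(Add(409263, 133), Add(-370, 361)) = Mul(409396, -9) = -3684564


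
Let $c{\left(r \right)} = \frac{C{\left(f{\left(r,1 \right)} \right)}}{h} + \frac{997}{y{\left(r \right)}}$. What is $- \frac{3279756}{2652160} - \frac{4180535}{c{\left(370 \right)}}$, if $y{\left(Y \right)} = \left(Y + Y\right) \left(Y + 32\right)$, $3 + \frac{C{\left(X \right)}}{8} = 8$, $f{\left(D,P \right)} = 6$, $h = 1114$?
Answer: $- \frac{459287436960712883331}{4313028124160} \approx -1.0649 \cdot 10^{8}$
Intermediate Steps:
$C{\left(X \right)} = 40$ ($C{\left(X \right)} = -24 + 8 \cdot 8 = -24 + 64 = 40$)
$y{\left(Y \right)} = 2 Y \left(32 + Y\right)$
$c{\left(r \right)} = \frac{20}{557} + \frac{997}{2 r \left(32 + r\right)}$ ($c{\left(r \right)} = \frac{40}{1114} + \frac{997}{2 r \left(32 + r\right)} = 40 \cdot \frac{1}{1114} + 997 \frac{1}{2 r \left(32 + r\right)} = \frac{20}{557} + \frac{997}{2 r \left(32 + r\right)}$)
$- \frac{3279756}{2652160} - \frac{4180535}{c{\left(370 \right)}} = - \frac{3279756}{2652160} - \frac{4180535}{\frac{1}{1114} \cdot \frac{1}{370} \frac{1}{32 + 370} \left(555329 + 40 \cdot 370 \left(32 + 370\right)\right)} = \left(-3279756\right) \frac{1}{2652160} - \frac{4180535}{\frac{1}{1114} \cdot \frac{1}{370} \cdot \frac{1}{402} \left(555329 + 40 \cdot 370 \cdot 402\right)} = - \frac{819939}{663040} - \frac{4180535}{\frac{1}{1114} \cdot \frac{1}{370} \cdot \frac{1}{402} \left(555329 + 5949600\right)} = - \frac{819939}{663040} - \frac{4180535}{\frac{1}{1114} \cdot \frac{1}{370} \cdot \frac{1}{402} \cdot 6504929} = - \frac{819939}{663040} - \frac{4180535}{\frac{6504929}{165696360}} = - \frac{819939}{663040} - \frac{692699432352600}{6504929} = - \frac{459287436960712883331}{4313028124160}$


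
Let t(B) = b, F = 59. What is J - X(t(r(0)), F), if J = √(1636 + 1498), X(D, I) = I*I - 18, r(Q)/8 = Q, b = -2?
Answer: -3463 + √3134 ≈ -3407.0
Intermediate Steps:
r(Q) = 8*Q
t(B) = -2
X(D, I) = -18 + I² (X(D, I) = I² - 18 = -18 + I²)
J = √3134 ≈ 55.982
J - X(t(r(0)), F) = √3134 - (-18 + 59²) = √3134 - (-18 + 3481) = √3134 - 1*3463 = √3134 - 3463 = -3463 + √3134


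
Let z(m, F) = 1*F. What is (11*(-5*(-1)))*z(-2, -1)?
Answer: -55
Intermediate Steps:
z(m, F) = F
(11*(-5*(-1)))*z(-2, -1) = (11*(-5*(-1)))*(-1) = (11*5)*(-1) = 55*(-1) = -55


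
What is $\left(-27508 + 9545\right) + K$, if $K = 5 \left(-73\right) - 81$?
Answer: $-18409$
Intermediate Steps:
$K = -446$ ($K = -365 - 81 = -446$)
$\left(-27508 + 9545\right) + K = \left(-27508 + 9545\right) - 446 = -17963 - 446 = -18409$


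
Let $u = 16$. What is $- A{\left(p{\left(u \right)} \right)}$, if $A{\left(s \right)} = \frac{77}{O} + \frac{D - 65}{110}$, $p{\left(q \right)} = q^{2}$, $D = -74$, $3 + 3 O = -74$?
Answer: $\frac{469}{110} \approx 4.2636$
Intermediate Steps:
$O = - \frac{77}{3}$ ($O = -1 + \frac{1}{3} \left(-74\right) = -1 - \frac{74}{3} = - \frac{77}{3} \approx -25.667$)
$A{\left(s \right)} = - \frac{469}{110}$ ($A{\left(s \right)} = \frac{77}{- \frac{77}{3}} + \frac{-74 - 65}{110} = 77 \left(- \frac{3}{77}\right) - \frac{139}{110} = -3 - \frac{139}{110} = - \frac{469}{110}$)
$- A{\left(p{\left(u \right)} \right)} = \left(-1\right) \left(- \frac{469}{110}\right) = \frac{469}{110}$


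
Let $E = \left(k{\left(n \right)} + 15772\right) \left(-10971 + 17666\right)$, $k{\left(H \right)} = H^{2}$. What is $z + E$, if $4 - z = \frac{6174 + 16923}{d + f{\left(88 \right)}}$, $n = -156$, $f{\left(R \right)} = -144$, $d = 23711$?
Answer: $\frac{6328283026191}{23567} \approx 2.6852 \cdot 10^{8}$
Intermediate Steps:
$z = \frac{71171}{23567}$ ($z = 4 - \frac{6174 + 16923}{23711 - 144} = 4 - \frac{23097}{23567} = \frac{71171}{23567} \approx 3.0199$)
$E = 268523060$ ($E = \left(\left(-156\right)^{2} + 15772\right) \left(-10971 + 17666\right) = \left(24336 + 15772\right) 6695 = 40108 \cdot 6695 = 268523060$)
$z + E = \frac{71171}{23567} + 268523060 = \frac{6328283026191}{23567}$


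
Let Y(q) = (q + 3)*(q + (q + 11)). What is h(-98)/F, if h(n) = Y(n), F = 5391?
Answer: 17575/5391 ≈ 3.2601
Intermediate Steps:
Y(q) = (3 + q)*(11 + 2*q) (Y(q) = (3 + q)*(q + (11 + q)) = (3 + q)*(11 + 2*q))
h(n) = 33 + 2*n² + 17*n
h(-98)/F = (33 + 2*(-98)² + 17*(-98))/5391 = (33 + 2*9604 - 1666)*(1/5391) = (33 + 19208 - 1666)*(1/5391) = 17575*(1/5391) = 17575/5391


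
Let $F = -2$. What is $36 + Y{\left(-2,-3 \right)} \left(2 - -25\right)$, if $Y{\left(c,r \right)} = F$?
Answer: $-18$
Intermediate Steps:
$Y{\left(c,r \right)} = -2$
$36 + Y{\left(-2,-3 \right)} \left(2 - -25\right) = 36 - 2 \left(2 - -25\right) = 36 - 2 \left(2 + 25\right) = 36 - 54 = -18$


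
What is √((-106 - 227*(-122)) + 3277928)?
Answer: 2*√826379 ≈ 1818.1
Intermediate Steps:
√((-106 - 227*(-122)) + 3277928) = √((-106 + 27694) + 3277928) = √(27588 + 3277928) = √3305516 = 2*√826379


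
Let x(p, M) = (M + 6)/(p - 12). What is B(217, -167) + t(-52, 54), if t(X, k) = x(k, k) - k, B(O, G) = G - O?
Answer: -3056/7 ≈ -436.57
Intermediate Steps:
x(p, M) = (6 + M)/(-12 + p)
t(X, k) = -k + (6 + k)/(-12 + k) (t(X, k) = (6 + k)/(-12 + k) - k = -k + (6 + k)/(-12 + k))
B(217, -167) + t(-52, 54) = (-167 - 1*217) + (6 + 54 - 1*54*(-12 + 54))/(-12 + 54) = (-167 - 217) + (6 + 54 - 1*54*42)/42 = -384 + (6 + 54 - 2268)/42 = -384 + (1/42)*(-2208) = -384 - 368/7 = -3056/7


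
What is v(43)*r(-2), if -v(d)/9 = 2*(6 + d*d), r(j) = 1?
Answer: -33390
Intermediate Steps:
v(d) = -108 - 18*d² (v(d) = -18*(6 + d*d) = -18*(6 + d²) = -9*(12 + 2*d²) = -108 - 18*d²)
v(43)*r(-2) = (-108 - 18*43²)*1 = (-108 - 18*1849)*1 = (-108 - 33282)*1 = -33390*1 = -33390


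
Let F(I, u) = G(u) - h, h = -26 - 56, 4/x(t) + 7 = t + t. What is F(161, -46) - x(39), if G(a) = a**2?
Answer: 156054/71 ≈ 2197.9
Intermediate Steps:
x(t) = 4/(-7 + 2*t) (x(t) = 4/(-7 + (t + t)) = 4/(-7 + 2*t))
h = -82
F(I, u) = 82 + u**2 (F(I, u) = u**2 - 1*(-82) = u**2 + 82 = 82 + u**2)
F(161, -46) - x(39) = (82 + (-46)**2) - 4/(-7 + 2*39) = (82 + 2116) - 4/(-7 + 78) = 2198 - 4/71 = 156054/71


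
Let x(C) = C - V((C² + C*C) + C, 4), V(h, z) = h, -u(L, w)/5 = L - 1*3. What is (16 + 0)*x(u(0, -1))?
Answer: -7200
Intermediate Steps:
u(L, w) = 15 - 5*L (u(L, w) = -5*(L - 1*3) = -5*(L - 3) = -5*(-3 + L) = 15 - 5*L)
x(C) = -2*C² (x(C) = C - ((C² + C*C) + C) = C - ((C² + C²) + C) = C - (2*C² + C) = C - (C + 2*C²) = C + (-C - 2*C²) = -2*C²)
(16 + 0)*x(u(0, -1)) = (16 + 0)*(-2*(15 - 5*0)²) = 16*(-2*(15 + 0)²) = 16*(-2*15²) = 16*(-2*225) = 16*(-450) = -7200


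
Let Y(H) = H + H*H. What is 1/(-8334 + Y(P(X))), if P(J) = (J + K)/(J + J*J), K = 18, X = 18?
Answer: -361/3008532 ≈ -0.00011999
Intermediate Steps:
P(J) = (18 + J)/(J + J²) (P(J) = (J + 18)/(J + J*J) = (18 + J)/(J + J²))
Y(H) = H + H²
1/(-8334 + Y(P(X))) = 1/(-8334 + ((18 + 18)/(18*(1 + 18)))*(1 + (18 + 18)/(18*(1 + 18)))) = 1/(-8334 + ((1/18)*36/19)*(1 + (1/18)*36/19)) = 1/(-8334 + ((1/18)*(1/19)*36)*(1 + (1/18)*(1/19)*36)) = 1/(-8334 + 2*(1 + 2/19)/19) = 1/(-8334 + (2/19)*(21/19)) = 1/(-8334 + 42/361) = 1/(-3008532/361) = -361/3008532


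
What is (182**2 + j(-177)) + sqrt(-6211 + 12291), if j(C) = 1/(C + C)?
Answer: 11725895/354 + 8*sqrt(95) ≈ 33202.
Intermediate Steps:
j(C) = 1/(2*C)
(182**2 + j(-177)) + sqrt(-6211 + 12291) = (182**2 + (1/2)/(-177)) + sqrt(-6211 + 12291) = (33124 + (1/2)*(-1/177)) + sqrt(6080) = (33124 - 1/354) + 8*sqrt(95) = 11725895/354 + 8*sqrt(95)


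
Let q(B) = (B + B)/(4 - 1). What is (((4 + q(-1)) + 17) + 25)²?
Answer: 18496/9 ≈ 2055.1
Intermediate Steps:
q(B) = 2*B/3 (q(B) = (2*B)/3 = (2*B)*(⅓) = 2*B/3)
(((4 + q(-1)) + 17) + 25)² = (((4 + (⅔)*(-1)) + 17) + 25)² = (((4 - ⅔) + 17) + 25)² = ((10/3 + 17) + 25)² = (61/3 + 25)² = (136/3)² = 18496/9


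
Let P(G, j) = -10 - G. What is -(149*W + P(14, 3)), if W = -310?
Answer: 46214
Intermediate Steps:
-(149*W + P(14, 3)) = -(149*(-310) + (-10 - 1*14)) = -(-46190 + (-10 - 14)) = -(-46190 - 24) = -1*(-46214) = 46214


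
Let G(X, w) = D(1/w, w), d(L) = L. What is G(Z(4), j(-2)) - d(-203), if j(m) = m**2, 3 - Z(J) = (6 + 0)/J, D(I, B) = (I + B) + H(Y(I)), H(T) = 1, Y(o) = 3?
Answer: 833/4 ≈ 208.25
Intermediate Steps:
D(I, B) = 1 + B + I (D(I, B) = (I + B) + 1 = (B + I) + 1 = 1 + B + I)
Z(J) = 3 - 6/J (Z(J) = 3 - (6 + 0)/J = 3 - 6/J)
G(X, w) = 1 + w + 1/w
G(Z(4), j(-2)) - d(-203) = (1 + (-2)**2 + 1/((-2)**2)) - 1*(-203) = (1 + 4 + 1/4) + 203 = 21/4 + 203 = 833/4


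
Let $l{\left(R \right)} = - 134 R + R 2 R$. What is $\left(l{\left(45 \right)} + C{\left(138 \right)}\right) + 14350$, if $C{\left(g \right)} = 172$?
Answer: $12542$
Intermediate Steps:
$l{\left(R \right)} = - 134 R + 2 R^{2}$ ($l{\left(R \right)} = - 134 R + 2 R R = - 134 R + 2 R^{2}$)
$\left(l{\left(45 \right)} + C{\left(138 \right)}\right) + 14350 = \left(2 \cdot 45 \left(-67 + 45\right) + 172\right) + 14350 = \left(2 \cdot 45 \left(-22\right) + 172\right) + 14350 = \left(-1980 + 172\right) + 14350 = -1808 + 14350 = 12542$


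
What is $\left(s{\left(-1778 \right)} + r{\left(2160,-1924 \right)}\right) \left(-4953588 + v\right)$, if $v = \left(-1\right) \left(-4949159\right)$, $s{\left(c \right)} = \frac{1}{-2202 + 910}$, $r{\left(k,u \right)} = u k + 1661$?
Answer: $\frac{23771325562401}{1292} \approx 1.8399 \cdot 10^{10}$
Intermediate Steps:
$r{\left(k,u \right)} = 1661 + k u$ ($r{\left(k,u \right)} = k u + 1661 = 1661 + k u$)
$s{\left(c \right)} = - \frac{1}{1292}$ ($s{\left(c \right)} = \frac{1}{-1292} = - \frac{1}{1292}$)
$v = 4949159$
$\left(s{\left(-1778 \right)} + r{\left(2160,-1924 \right)}\right) \left(-4953588 + v\right) = \left(- \frac{1}{1292} + \left(1661 + 2160 \left(-1924\right)\right)\right) \left(-4953588 + 4949159\right) = \left(- \frac{1}{1292} + \left(1661 - 4155840\right)\right) \left(-4429\right) = \left(- \frac{1}{1292} - 4154179\right) \left(-4429\right) = \left(- \frac{5367199269}{1292}\right) \left(-4429\right) = \frac{23771325562401}{1292}$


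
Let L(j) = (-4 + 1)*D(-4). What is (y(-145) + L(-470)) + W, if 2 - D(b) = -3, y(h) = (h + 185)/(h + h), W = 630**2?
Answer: 11509661/29 ≈ 3.9689e+5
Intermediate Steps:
W = 396900
y(h) = (185 + h)/(2*h) (y(h) = (185 + h)/((2*h)) = (185 + h)*(1/(2*h)) = (185 + h)/(2*h))
D(b) = 5 (D(b) = 2 - 1*(-3) = 2 + 3 = 5)
L(j) = -15 (L(j) = (-4 + 1)*5 = -3*5 = -15)
(y(-145) + L(-470)) + W = ((1/2)*(185 - 145)/(-145) - 15) + 396900 = ((1/2)*(-1/145)*40 - 15) + 396900 = (-4/29 - 15) + 396900 = -439/29 + 396900 = 11509661/29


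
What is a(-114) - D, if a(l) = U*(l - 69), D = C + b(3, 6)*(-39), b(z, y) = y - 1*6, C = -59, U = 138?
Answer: -25195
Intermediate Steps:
b(z, y) = -6 + y (b(z, y) = y - 6 = -6 + y)
D = -59 (D = -59 + (-6 + 6)*(-39) = -59 + 0*(-39) = -59 + 0 = -59)
a(l) = -9522 + 138*l (a(l) = 138*(l - 69) = 138*(-69 + l) = -9522 + 138*l)
a(-114) - D = (-9522 + 138*(-114)) - 1*(-59) = (-9522 - 15732) + 59 = -25254 + 59 = -25195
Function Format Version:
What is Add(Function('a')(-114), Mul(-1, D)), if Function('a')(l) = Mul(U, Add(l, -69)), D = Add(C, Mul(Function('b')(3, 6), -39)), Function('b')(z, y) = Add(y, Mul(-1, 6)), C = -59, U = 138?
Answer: -25195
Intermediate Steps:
Function('b')(z, y) = Add(-6, y) (Function('b')(z, y) = Add(y, -6) = Add(-6, y))
D = -59 (D = Add(-59, Mul(Add(-6, 6), -39)) = Add(-59, Mul(0, -39)) = Add(-59, 0) = -59)
Function('a')(l) = Add(-9522, Mul(138, l)) (Function('a')(l) = Mul(138, Add(l, -69)) = Mul(138, Add(-69, l)) = Add(-9522, Mul(138, l)))
Add(Function('a')(-114), Mul(-1, D)) = Add(Add(-9522, Mul(138, -114)), Mul(-1, -59)) = Add(Add(-9522, -15732), 59) = Add(-25254, 59) = -25195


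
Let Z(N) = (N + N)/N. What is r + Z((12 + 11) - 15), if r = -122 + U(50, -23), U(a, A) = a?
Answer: -70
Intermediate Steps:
r = -72 (r = -122 + 50 = -72)
Z(N) = 2 (Z(N) = (2*N)/N = 2)
r + Z((12 + 11) - 15) = -72 + 2 = -70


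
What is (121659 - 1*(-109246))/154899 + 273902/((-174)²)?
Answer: 2745445871/260540118 ≈ 10.538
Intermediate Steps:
(121659 - 1*(-109246))/154899 + 273902/((-174)²) = (121659 + 109246)*(1/154899) + 273902/30276 = 230905*(1/154899) + 273902*(1/30276) = 230905/154899 + 136951/15138 = 2745445871/260540118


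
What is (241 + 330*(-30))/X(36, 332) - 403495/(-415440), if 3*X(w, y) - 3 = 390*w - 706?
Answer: -1331358413/1108144656 ≈ -1.2014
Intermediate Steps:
X(w, y) = -703/3 + 130*w (X(w, y) = 1 + (390*w - 706)/3 = 1 + (-706 + 390*w)/3 = 1 + (-706/3 + 130*w) = -703/3 + 130*w)
(241 + 330*(-30))/X(36, 332) - 403495/(-415440) = (241 + 330*(-30))/(-703/3 + 130*36) - 403495/(-415440) = (241 - 9900)/(-703/3 + 4680) - 403495*(-1/415440) = -9659/13337/3 + 80699/83088 = -9659*3/13337 + 80699/83088 = -28977/13337 + 80699/83088 = -1331358413/1108144656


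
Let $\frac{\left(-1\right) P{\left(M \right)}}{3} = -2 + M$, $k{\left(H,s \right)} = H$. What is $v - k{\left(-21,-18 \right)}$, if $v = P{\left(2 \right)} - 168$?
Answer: $-147$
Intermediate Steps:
$P{\left(M \right)} = 6 - 3 M$ ($P{\left(M \right)} = - 3 \left(-2 + M\right) = 6 - 3 M$)
$v = -168$ ($v = \left(6 - 6\right) - 168 = 0 - 168 = -168$)
$v - k{\left(-21,-18 \right)} = -168 - -21 = -168 + 21 = -147$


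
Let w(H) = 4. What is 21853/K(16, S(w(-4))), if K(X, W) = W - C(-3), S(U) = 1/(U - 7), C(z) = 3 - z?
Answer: -65559/19 ≈ -3450.5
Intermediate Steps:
S(U) = 1/(-7 + U)
K(X, W) = -6 + W (K(X, W) = W - (3 - 1*(-3)) = W - (3 + 3) = W - 1*6 = W - 6 = -6 + W)
21853/K(16, S(w(-4))) = 21853/(-6 + 1/(-7 + 4)) = 21853/(-6 + 1/(-3)) = 21853/(-6 - 1/3) = 21853/(-19/3) = 21853*(-3/19) = -65559/19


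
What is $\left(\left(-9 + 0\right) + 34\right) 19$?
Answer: $475$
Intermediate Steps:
$\left(\left(-9 + 0\right) + 34\right) 19 = \left(-9 + 34\right) 19 = 25 \cdot 19 = 475$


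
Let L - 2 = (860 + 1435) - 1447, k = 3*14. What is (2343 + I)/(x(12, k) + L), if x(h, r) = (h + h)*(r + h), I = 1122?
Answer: 3465/2146 ≈ 1.6146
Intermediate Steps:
k = 42
x(h, r) = 2*h*(h + r) (x(h, r) = (2*h)*(h + r) = 2*h*(h + r))
L = 850 (L = 2 + ((860 + 1435) - 1447) = 2 + (2295 - 1447) = 2 + 848 = 850)
(2343 + I)/(x(12, k) + L) = (2343 + 1122)/(2*12*(12 + 42) + 850) = 3465/(2*12*54 + 850) = 3465/(1296 + 850) = 3465/2146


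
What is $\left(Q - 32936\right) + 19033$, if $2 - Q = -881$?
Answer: $-13020$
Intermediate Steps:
$Q = 883$ ($Q = 2 - -881 = 2 + 881 = 883$)
$\left(Q - 32936\right) + 19033 = \left(883 - 32936\right) + 19033 = -32053 + 19033 = -13020$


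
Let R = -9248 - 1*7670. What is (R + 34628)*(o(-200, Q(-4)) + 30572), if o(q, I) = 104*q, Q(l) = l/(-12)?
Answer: 173062120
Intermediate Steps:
Q(l) = -l/12 (Q(l) = l*(-1/12) = -l/12)
R = -16918 (R = -9248 - 7670 = -16918)
(R + 34628)*(o(-200, Q(-4)) + 30572) = (-16918 + 34628)*(104*(-200) + 30572) = 17710*(-20800 + 30572) = 17710*9772 = 173062120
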